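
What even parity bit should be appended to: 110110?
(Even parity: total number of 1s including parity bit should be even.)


Number of 1s in data: 4
Parity bit: 0

0


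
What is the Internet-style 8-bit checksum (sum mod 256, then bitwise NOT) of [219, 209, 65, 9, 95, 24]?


Sum = 621 mod 256 = 109
Complement = 146

146


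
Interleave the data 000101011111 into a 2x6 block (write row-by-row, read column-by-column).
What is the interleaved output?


Matrix:
  000101
  011111
Read columns: 000101110111

000101110111


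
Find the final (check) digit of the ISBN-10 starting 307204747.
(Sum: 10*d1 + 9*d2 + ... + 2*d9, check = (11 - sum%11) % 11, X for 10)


Weighted sum: 174
174 mod 11 = 9

Check digit: 2


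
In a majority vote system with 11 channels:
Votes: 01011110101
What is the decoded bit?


Ones: 7 out of 11
Threshold: 6

1 (7/11 voted 1)


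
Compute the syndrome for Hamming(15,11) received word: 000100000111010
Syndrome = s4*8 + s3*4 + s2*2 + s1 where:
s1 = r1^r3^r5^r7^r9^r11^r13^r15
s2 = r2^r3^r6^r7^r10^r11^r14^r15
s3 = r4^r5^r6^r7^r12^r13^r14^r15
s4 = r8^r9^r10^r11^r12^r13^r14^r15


s1=1, s2=1, s3=1, s4=0

Syndrome = 7 (error at position 7)


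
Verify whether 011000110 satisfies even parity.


Number of 1s: 4

Yes, parity is correct (4 ones)


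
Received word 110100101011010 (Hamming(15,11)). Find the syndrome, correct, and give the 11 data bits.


Syndrome = 0: no error detected

Data: 00011011010 (no errors)


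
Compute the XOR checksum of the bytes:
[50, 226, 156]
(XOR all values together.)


XOR chain: 50 ^ 226 ^ 156 = 76

76


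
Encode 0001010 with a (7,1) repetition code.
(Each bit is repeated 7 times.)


Each bit -> 7 copies

0000000000000000000001111111000000011111110000000


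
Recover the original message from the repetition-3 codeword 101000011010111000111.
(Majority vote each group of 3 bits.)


Groups: 101, 000, 011, 010, 111, 000, 111
Majority votes: 1010101

1010101


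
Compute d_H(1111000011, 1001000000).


XOR: 0110000011
Count of 1s: 4

4


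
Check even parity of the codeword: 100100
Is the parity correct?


Number of 1s: 2

Yes, parity is correct (2 ones)


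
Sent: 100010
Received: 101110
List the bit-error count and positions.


XOR: 001100

2 error(s) at position(s): 2, 3


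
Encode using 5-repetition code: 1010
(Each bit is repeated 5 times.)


Each bit -> 5 copies

11111000001111100000


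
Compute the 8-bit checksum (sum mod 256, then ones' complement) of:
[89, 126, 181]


Sum = 396 mod 256 = 140
Complement = 115

115


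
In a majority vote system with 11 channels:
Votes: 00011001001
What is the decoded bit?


Ones: 4 out of 11
Threshold: 6

0 (4/11 voted 1)


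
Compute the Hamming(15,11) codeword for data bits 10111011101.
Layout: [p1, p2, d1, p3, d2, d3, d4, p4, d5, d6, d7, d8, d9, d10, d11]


Parity bits: p1=0, p2=1, p3=1, p4=1

011101111011101


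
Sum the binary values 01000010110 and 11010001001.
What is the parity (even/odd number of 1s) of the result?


01000010110 = 534
11010001001 = 1673
Sum = 2207 = 100010011111
1s count = 7

odd parity (7 ones in 100010011111)


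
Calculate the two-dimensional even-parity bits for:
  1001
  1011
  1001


Row parities: 010
Column parities: 1011

Row P: 010, Col P: 1011, Corner: 1


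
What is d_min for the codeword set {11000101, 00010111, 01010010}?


Comparing all pairs, minimum distance: 3
Can detect 2 errors, correct 1 errors

3


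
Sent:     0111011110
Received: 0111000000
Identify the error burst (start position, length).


XOR: 0000011110

Burst at position 5, length 4


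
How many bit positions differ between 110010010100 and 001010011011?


XOR: 111000001111
Count of 1s: 7

7


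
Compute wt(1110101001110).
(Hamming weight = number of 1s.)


Counting 1s in 1110101001110

8


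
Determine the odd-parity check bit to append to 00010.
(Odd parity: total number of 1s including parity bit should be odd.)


Number of 1s in data: 1
Parity bit: 0

0


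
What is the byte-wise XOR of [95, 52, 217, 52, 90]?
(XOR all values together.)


XOR chain: 95 ^ 52 ^ 217 ^ 52 ^ 90 = 220

220


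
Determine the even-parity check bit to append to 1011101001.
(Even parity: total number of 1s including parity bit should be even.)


Number of 1s in data: 6
Parity bit: 0

0


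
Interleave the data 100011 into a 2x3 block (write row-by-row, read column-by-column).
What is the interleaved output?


Matrix:
  100
  011
Read columns: 100101

100101


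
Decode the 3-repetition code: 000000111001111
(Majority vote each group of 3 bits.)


Groups: 000, 000, 111, 001, 111
Majority votes: 00101

00101


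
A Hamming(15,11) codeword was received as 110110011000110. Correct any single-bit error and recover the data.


Syndrome = 0: no error detected

Data: 01001000110 (no errors)


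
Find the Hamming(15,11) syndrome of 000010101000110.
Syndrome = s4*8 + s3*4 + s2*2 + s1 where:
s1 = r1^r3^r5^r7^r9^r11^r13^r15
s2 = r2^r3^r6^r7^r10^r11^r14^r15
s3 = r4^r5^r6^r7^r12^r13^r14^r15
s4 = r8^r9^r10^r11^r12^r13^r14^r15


s1=0, s2=0, s3=0, s4=1

Syndrome = 8 (error at position 8)


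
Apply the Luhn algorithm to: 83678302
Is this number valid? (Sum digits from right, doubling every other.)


Luhn sum = 32
32 mod 10 = 2

Invalid (Luhn sum mod 10 = 2)


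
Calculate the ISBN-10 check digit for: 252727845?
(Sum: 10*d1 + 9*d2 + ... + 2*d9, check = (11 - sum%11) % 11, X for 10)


Weighted sum: 231
231 mod 11 = 0

Check digit: 0


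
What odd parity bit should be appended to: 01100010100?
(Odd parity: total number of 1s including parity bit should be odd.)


Number of 1s in data: 4
Parity bit: 1

1


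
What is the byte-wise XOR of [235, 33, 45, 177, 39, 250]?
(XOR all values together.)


XOR chain: 235 ^ 33 ^ 45 ^ 177 ^ 39 ^ 250 = 139

139


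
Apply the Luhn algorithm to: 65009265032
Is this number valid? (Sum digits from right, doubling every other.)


Luhn sum = 35
35 mod 10 = 5

Invalid (Luhn sum mod 10 = 5)


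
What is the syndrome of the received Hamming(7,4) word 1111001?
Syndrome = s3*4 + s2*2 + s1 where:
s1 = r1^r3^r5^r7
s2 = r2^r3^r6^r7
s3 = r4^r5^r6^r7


s1=1, s2=1, s3=0

Syndrome = 3 (error at position 3)


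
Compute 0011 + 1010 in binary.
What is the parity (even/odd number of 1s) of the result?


0011 = 3
1010 = 10
Sum = 13 = 1101
1s count = 3

odd parity (3 ones in 1101)


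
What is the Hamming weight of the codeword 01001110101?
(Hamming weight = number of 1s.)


Counting 1s in 01001110101

6


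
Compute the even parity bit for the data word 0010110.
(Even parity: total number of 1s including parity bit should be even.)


Number of 1s in data: 3
Parity bit: 1

1


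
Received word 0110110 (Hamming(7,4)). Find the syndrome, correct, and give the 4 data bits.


Syndrome = 2: error at position 2

Data: 1110 (corrected bit 2)


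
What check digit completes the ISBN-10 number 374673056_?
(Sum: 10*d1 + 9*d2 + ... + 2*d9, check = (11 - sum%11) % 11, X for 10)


Weighted sum: 251
251 mod 11 = 9

Check digit: 2


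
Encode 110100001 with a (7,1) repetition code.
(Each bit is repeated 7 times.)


Each bit -> 7 copies

111111111111110000000111111100000000000000000000000000001111111


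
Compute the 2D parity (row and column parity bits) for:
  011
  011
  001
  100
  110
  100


Row parities: 001101
Column parities: 111

Row P: 001101, Col P: 111, Corner: 1


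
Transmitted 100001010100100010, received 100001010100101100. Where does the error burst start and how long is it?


XOR: 000000000000001110

Burst at position 14, length 3


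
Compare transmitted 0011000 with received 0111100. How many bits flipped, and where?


XOR: 0100100

2 error(s) at position(s): 1, 4


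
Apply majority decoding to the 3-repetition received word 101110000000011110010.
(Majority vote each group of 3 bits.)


Groups: 101, 110, 000, 000, 011, 110, 010
Majority votes: 1100110

1100110


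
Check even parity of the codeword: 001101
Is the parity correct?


Number of 1s: 3

No, parity error (3 ones)


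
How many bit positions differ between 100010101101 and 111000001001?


XOR: 011010100100
Count of 1s: 5

5


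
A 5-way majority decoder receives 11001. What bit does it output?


Ones: 3 out of 5
Threshold: 3

1 (3/5 voted 1)


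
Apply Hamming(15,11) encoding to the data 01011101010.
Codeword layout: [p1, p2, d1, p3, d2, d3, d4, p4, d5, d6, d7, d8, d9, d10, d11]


Parity bits: p1=1, p2=1, p3=0, p4=0

110010101101010


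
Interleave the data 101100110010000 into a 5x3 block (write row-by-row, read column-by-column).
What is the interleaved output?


Matrix:
  101
  100
  110
  010
  000
Read columns: 111000011010000

111000011010000


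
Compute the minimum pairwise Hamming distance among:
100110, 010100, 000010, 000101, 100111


Comparing all pairs, minimum distance: 1
Can detect 0 errors, correct 0 errors

1


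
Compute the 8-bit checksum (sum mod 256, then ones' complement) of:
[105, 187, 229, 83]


Sum = 604 mod 256 = 92
Complement = 163

163


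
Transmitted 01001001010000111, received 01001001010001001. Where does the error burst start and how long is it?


XOR: 00000000000001110

Burst at position 13, length 3


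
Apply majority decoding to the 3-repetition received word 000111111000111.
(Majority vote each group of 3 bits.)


Groups: 000, 111, 111, 000, 111
Majority votes: 01101

01101


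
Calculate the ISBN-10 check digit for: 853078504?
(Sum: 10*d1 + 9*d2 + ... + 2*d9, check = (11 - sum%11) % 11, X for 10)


Weighted sum: 259
259 mod 11 = 6

Check digit: 5


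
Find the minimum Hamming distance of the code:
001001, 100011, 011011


Comparing all pairs, minimum distance: 2
Can detect 1 errors, correct 0 errors

2


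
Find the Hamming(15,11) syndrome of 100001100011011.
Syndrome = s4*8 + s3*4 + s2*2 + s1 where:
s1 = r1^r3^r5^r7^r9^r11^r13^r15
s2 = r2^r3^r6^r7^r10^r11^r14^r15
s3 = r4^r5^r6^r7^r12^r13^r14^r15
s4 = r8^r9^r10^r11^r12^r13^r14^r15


s1=0, s2=1, s3=1, s4=0

Syndrome = 6 (error at position 6)


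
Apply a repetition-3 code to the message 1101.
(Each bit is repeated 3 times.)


Each bit -> 3 copies

111111000111


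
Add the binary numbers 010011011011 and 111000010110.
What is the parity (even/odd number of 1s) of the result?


010011011011 = 1243
111000010110 = 3606
Sum = 4849 = 1001011110001
1s count = 7

odd parity (7 ones in 1001011110001)


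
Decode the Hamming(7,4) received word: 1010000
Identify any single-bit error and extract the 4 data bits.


Syndrome = 2: error at position 2

Data: 1000 (corrected bit 2)


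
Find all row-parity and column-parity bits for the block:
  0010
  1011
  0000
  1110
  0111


Row parities: 11011
Column parities: 0000

Row P: 11011, Col P: 0000, Corner: 0


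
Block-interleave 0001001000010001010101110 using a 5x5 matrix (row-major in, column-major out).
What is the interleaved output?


Matrix:
  00010
  01000
  01000
  10101
  01110
Read columns: 0001001101000111000100010

0001001101000111000100010


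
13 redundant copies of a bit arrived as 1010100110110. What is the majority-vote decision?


Ones: 7 out of 13
Threshold: 7

1 (7/13 voted 1)


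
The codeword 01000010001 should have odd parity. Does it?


Number of 1s: 3

Yes, parity is correct (3 ones)


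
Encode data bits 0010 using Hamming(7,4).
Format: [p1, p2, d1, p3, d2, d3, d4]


Parity bits: p1=0, p2=1, p3=1

0101010


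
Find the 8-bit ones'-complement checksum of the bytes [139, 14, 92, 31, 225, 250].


Sum = 751 mod 256 = 239
Complement = 16

16


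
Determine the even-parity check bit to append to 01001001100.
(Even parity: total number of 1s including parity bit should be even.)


Number of 1s in data: 4
Parity bit: 0

0


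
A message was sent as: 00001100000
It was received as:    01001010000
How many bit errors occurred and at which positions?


XOR: 01000110000

3 error(s) at position(s): 1, 5, 6


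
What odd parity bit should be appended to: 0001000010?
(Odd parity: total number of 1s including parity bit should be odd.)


Number of 1s in data: 2
Parity bit: 1

1


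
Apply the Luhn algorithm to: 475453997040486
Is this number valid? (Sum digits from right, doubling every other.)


Luhn sum = 79
79 mod 10 = 9

Invalid (Luhn sum mod 10 = 9)


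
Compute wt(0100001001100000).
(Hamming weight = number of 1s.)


Counting 1s in 0100001001100000

4


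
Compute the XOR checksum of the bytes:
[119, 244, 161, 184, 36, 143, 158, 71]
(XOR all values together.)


XOR chain: 119 ^ 244 ^ 161 ^ 184 ^ 36 ^ 143 ^ 158 ^ 71 = 232

232


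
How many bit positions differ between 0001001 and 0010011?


XOR: 0011010
Count of 1s: 3

3


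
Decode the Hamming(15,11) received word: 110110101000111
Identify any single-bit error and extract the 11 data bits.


Syndrome = 0: no error detected

Data: 01011000111 (no errors)


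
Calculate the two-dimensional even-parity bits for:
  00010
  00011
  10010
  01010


Row parities: 1000
Column parities: 11001

Row P: 1000, Col P: 11001, Corner: 1


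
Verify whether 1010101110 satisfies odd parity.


Number of 1s: 6

No, parity error (6 ones)


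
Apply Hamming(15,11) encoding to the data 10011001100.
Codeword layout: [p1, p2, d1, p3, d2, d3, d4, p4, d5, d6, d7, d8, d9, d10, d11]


Parity bits: p1=0, p2=0, p3=1, p4=1

001100111001100


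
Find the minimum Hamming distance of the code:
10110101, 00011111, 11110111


Comparing all pairs, minimum distance: 2
Can detect 1 errors, correct 0 errors

2


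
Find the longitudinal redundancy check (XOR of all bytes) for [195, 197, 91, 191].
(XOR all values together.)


XOR chain: 195 ^ 197 ^ 91 ^ 191 = 226

226


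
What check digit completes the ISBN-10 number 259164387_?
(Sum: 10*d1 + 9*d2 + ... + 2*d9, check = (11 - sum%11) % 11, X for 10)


Weighted sum: 250
250 mod 11 = 8

Check digit: 3


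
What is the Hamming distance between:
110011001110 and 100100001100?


XOR: 010111000010
Count of 1s: 5

5


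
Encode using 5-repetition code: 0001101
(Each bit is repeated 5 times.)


Each bit -> 5 copies

00000000000000011111111110000011111


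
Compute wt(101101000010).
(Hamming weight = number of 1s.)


Counting 1s in 101101000010

5


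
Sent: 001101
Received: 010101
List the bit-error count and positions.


XOR: 011000

2 error(s) at position(s): 1, 2


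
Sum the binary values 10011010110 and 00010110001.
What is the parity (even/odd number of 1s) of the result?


10011010110 = 1238
00010110001 = 177
Sum = 1415 = 10110000111
1s count = 6

even parity (6 ones in 10110000111)


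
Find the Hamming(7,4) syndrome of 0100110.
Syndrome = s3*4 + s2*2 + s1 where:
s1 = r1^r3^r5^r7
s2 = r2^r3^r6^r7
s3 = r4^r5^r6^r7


s1=1, s2=0, s3=0

Syndrome = 1 (error at position 1)


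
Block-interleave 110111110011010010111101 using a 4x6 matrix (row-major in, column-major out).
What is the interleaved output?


Matrix:
  110111
  110011
  010010
  111101
Read columns: 110111110001100111101101

110111110001100111101101


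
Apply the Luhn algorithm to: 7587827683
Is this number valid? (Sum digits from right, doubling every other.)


Luhn sum = 54
54 mod 10 = 4

Invalid (Luhn sum mod 10 = 4)


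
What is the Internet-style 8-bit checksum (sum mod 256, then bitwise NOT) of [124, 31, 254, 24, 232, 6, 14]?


Sum = 685 mod 256 = 173
Complement = 82

82


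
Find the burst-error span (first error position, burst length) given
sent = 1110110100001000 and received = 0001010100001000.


XOR: 1111100000000000

Burst at position 0, length 5


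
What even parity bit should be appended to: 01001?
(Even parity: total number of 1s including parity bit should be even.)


Number of 1s in data: 2
Parity bit: 0

0


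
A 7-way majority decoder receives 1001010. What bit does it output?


Ones: 3 out of 7
Threshold: 4

0 (3/7 voted 1)


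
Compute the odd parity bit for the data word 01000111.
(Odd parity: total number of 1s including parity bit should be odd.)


Number of 1s in data: 4
Parity bit: 1

1


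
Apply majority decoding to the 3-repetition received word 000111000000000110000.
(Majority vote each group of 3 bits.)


Groups: 000, 111, 000, 000, 000, 110, 000
Majority votes: 0100010

0100010


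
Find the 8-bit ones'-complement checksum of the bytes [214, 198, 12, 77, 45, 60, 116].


Sum = 722 mod 256 = 210
Complement = 45

45


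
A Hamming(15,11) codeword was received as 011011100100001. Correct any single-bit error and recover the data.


Syndrome = 0: no error detected

Data: 11110100001 (no errors)


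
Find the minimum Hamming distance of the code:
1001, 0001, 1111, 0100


Comparing all pairs, minimum distance: 1
Can detect 0 errors, correct 0 errors

1


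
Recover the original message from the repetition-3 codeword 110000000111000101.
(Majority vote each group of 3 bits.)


Groups: 110, 000, 000, 111, 000, 101
Majority votes: 100101

100101


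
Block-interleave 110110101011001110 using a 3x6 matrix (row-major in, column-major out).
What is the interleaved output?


Matrix:
  110110
  101011
  001110
Read columns: 110100011101111010

110100011101111010


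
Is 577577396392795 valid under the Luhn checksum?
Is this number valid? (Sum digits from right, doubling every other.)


Luhn sum = 88
88 mod 10 = 8

Invalid (Luhn sum mod 10 = 8)


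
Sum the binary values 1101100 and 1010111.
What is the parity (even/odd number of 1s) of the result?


1101100 = 108
1010111 = 87
Sum = 195 = 11000011
1s count = 4

even parity (4 ones in 11000011)


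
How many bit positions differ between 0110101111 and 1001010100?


XOR: 1111111011
Count of 1s: 9

9


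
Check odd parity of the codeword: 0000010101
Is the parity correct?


Number of 1s: 3

Yes, parity is correct (3 ones)


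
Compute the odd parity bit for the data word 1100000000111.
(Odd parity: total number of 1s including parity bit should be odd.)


Number of 1s in data: 5
Parity bit: 0

0


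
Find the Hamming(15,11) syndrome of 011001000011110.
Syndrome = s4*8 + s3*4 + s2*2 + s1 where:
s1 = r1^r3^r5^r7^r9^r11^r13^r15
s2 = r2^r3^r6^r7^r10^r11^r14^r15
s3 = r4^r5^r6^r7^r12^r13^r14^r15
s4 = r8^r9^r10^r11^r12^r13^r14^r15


s1=1, s2=1, s3=0, s4=0

Syndrome = 3 (error at position 3)


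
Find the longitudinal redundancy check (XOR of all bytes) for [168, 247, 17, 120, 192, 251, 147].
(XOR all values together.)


XOR chain: 168 ^ 247 ^ 17 ^ 120 ^ 192 ^ 251 ^ 147 = 158

158


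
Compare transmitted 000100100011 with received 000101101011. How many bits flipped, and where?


XOR: 000001001000

2 error(s) at position(s): 5, 8


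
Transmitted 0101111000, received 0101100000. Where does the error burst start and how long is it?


XOR: 0000011000

Burst at position 5, length 2


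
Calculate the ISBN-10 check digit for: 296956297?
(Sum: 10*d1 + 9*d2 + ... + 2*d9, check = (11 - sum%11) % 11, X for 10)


Weighted sum: 321
321 mod 11 = 2

Check digit: 9


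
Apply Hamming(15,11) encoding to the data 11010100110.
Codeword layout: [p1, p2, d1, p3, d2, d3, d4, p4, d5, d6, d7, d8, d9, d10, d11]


Parity bits: p1=0, p2=0, p3=0, p4=1

001010110100110


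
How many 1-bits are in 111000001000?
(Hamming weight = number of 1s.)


Counting 1s in 111000001000

4


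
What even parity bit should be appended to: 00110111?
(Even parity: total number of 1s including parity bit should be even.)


Number of 1s in data: 5
Parity bit: 1

1


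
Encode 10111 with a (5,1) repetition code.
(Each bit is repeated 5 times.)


Each bit -> 5 copies

1111100000111111111111111


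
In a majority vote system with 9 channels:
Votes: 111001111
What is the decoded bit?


Ones: 7 out of 9
Threshold: 5

1 (7/9 voted 1)


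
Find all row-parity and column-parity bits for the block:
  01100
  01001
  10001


Row parities: 000
Column parities: 10100

Row P: 000, Col P: 10100, Corner: 0


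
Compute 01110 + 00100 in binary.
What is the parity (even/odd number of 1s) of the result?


01110 = 14
00100 = 4
Sum = 18 = 10010
1s count = 2

even parity (2 ones in 10010)


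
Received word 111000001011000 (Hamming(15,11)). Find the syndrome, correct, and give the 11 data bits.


Syndrome = 14: error at position 14

Data: 10001011010 (corrected bit 14)


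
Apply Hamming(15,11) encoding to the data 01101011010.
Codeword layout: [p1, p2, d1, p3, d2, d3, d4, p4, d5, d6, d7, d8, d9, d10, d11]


Parity bits: p1=1, p2=1, p3=0, p4=0

110011001011010


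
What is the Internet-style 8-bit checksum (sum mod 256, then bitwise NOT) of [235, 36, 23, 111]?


Sum = 405 mod 256 = 149
Complement = 106

106


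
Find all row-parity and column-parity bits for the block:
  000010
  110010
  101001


Row parities: 111
Column parities: 011001

Row P: 111, Col P: 011001, Corner: 1


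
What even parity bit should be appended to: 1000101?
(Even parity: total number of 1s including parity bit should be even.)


Number of 1s in data: 3
Parity bit: 1

1


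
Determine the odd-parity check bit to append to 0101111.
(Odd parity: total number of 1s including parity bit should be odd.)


Number of 1s in data: 5
Parity bit: 0

0


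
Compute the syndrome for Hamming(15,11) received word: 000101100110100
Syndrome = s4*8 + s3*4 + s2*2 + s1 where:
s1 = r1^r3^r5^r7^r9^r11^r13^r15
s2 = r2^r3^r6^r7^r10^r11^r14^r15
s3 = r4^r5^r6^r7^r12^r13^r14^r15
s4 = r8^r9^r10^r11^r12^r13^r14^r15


s1=1, s2=0, s3=0, s4=1

Syndrome = 9 (error at position 9)


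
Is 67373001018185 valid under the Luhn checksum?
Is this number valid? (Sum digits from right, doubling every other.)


Luhn sum = 51
51 mod 10 = 1

Invalid (Luhn sum mod 10 = 1)


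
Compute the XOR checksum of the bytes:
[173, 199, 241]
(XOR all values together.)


XOR chain: 173 ^ 199 ^ 241 = 155

155


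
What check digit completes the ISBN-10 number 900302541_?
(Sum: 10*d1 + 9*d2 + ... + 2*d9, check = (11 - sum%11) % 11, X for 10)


Weighted sum: 155
155 mod 11 = 1

Check digit: X


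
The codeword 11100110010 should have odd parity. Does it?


Number of 1s: 6

No, parity error (6 ones)


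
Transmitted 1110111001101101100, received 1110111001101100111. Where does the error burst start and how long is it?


XOR: 0000000000000001011

Burst at position 15, length 4


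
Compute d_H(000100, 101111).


XOR: 101011
Count of 1s: 4

4


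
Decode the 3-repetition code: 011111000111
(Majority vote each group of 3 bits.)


Groups: 011, 111, 000, 111
Majority votes: 1101

1101


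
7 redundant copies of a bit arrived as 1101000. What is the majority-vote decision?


Ones: 3 out of 7
Threshold: 4

0 (3/7 voted 1)


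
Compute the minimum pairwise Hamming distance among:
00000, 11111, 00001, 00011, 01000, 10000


Comparing all pairs, minimum distance: 1
Can detect 0 errors, correct 0 errors

1


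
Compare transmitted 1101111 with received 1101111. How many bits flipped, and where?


XOR: 0000000

0 errors (received matches sent)


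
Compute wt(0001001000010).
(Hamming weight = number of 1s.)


Counting 1s in 0001001000010

3


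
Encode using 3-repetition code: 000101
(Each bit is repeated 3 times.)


Each bit -> 3 copies

000000000111000111


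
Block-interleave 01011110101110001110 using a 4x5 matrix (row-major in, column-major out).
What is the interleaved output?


Matrix:
  01011
  11010
  11100
  01110
Read columns: 01101111001111011000

01101111001111011000


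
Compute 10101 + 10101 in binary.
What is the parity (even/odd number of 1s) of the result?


10101 = 21
10101 = 21
Sum = 42 = 101010
1s count = 3

odd parity (3 ones in 101010)


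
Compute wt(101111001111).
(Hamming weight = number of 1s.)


Counting 1s in 101111001111

9


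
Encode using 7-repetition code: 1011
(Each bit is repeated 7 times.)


Each bit -> 7 copies

1111111000000011111111111111


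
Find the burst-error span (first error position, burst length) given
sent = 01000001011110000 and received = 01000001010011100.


XOR: 00000000001101100

Burst at position 10, length 5


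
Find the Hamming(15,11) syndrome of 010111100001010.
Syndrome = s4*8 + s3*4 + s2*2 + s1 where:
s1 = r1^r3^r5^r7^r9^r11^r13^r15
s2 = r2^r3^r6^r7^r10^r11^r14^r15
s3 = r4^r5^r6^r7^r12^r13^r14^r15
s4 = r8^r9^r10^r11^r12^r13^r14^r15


s1=0, s2=0, s3=0, s4=0

Syndrome = 0 (no error)


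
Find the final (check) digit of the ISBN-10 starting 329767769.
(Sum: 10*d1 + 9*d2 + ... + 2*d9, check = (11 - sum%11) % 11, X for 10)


Weighted sum: 304
304 mod 11 = 7

Check digit: 4


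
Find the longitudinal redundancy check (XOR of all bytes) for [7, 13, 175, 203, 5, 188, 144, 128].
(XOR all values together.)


XOR chain: 7 ^ 13 ^ 175 ^ 203 ^ 5 ^ 188 ^ 144 ^ 128 = 199

199


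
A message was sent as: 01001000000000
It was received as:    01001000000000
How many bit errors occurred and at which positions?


XOR: 00000000000000

0 errors (received matches sent)


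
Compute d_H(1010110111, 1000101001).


XOR: 0010011110
Count of 1s: 5

5


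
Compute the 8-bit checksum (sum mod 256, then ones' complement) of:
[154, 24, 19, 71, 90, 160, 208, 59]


Sum = 785 mod 256 = 17
Complement = 238

238


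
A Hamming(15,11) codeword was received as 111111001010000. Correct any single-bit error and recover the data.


Syndrome = 5: error at position 5

Data: 10101010000 (corrected bit 5)


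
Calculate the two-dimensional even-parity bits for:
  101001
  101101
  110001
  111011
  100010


Row parities: 10110
Column parities: 101100

Row P: 10110, Col P: 101100, Corner: 1


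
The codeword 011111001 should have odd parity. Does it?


Number of 1s: 6

No, parity error (6 ones)


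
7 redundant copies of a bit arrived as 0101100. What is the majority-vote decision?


Ones: 3 out of 7
Threshold: 4

0 (3/7 voted 1)


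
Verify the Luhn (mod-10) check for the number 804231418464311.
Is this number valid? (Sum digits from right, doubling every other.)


Luhn sum = 63
63 mod 10 = 3

Invalid (Luhn sum mod 10 = 3)


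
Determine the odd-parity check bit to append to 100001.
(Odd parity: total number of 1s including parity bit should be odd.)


Number of 1s in data: 2
Parity bit: 1

1


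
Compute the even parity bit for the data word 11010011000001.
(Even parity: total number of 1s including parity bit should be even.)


Number of 1s in data: 6
Parity bit: 0

0


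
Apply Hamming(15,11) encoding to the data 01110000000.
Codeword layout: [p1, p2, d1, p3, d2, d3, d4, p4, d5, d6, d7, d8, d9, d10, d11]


Parity bits: p1=0, p2=0, p3=1, p4=0

000111100000000


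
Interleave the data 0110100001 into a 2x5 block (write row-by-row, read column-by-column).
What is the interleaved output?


Matrix:
  01101
  00001
Read columns: 0010100011

0010100011


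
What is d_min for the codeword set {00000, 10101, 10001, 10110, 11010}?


Comparing all pairs, minimum distance: 1
Can detect 0 errors, correct 0 errors

1


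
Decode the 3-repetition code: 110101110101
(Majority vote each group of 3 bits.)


Groups: 110, 101, 110, 101
Majority votes: 1111

1111


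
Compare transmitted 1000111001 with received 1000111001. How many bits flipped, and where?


XOR: 0000000000

0 errors (received matches sent)


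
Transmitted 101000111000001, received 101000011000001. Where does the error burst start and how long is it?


XOR: 000000100000000

Burst at position 6, length 1


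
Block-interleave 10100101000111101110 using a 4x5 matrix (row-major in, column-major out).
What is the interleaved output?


Matrix:
  10100
  10100
  01111
  01110
Read columns: 11000011111100110010

11000011111100110010


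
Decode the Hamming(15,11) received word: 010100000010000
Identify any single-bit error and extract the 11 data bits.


Syndrome = 13: error at position 13

Data: 00000010100 (corrected bit 13)


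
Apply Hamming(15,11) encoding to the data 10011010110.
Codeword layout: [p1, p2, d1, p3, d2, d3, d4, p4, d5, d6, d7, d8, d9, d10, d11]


Parity bits: p1=1, p2=0, p3=1, p4=0

101100101010110


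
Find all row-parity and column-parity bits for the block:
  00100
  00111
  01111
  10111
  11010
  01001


Row parities: 110010
Column parities: 01000

Row P: 110010, Col P: 01000, Corner: 1


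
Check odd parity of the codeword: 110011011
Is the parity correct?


Number of 1s: 6

No, parity error (6 ones)


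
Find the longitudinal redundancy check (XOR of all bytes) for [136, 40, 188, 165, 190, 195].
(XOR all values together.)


XOR chain: 136 ^ 40 ^ 188 ^ 165 ^ 190 ^ 195 = 196

196


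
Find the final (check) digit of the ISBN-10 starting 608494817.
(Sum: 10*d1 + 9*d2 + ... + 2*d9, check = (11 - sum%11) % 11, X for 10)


Weighted sum: 275
275 mod 11 = 0

Check digit: 0


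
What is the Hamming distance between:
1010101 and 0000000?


XOR: 1010101
Count of 1s: 4

4


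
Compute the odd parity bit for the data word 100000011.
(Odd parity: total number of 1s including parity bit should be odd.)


Number of 1s in data: 3
Parity bit: 0

0


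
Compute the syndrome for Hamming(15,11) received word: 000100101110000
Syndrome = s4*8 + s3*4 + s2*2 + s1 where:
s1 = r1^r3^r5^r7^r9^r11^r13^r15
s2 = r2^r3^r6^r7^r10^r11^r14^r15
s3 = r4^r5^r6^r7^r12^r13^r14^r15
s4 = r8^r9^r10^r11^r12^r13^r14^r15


s1=1, s2=1, s3=0, s4=1

Syndrome = 11 (error at position 11)


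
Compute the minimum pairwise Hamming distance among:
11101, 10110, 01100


Comparing all pairs, minimum distance: 2
Can detect 1 errors, correct 0 errors

2


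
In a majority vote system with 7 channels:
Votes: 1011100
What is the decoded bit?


Ones: 4 out of 7
Threshold: 4

1 (4/7 voted 1)


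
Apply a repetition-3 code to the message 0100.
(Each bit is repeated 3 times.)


Each bit -> 3 copies

000111000000


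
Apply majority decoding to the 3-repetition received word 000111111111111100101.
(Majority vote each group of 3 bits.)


Groups: 000, 111, 111, 111, 111, 100, 101
Majority votes: 0111101

0111101


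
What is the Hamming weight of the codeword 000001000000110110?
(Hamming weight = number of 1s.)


Counting 1s in 000001000000110110

5


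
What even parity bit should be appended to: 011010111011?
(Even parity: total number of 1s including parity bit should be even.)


Number of 1s in data: 8
Parity bit: 0

0


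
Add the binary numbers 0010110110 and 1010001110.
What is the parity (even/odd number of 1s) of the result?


0010110110 = 182
1010001110 = 654
Sum = 836 = 1101000100
1s count = 4

even parity (4 ones in 1101000100)


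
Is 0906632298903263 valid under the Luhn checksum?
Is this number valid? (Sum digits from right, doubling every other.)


Luhn sum = 67
67 mod 10 = 7

Invalid (Luhn sum mod 10 = 7)


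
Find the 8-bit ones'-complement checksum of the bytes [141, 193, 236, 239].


Sum = 809 mod 256 = 41
Complement = 214

214


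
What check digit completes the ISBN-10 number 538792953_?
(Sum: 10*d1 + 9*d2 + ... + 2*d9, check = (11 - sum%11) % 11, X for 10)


Weighted sum: 311
311 mod 11 = 3

Check digit: 8


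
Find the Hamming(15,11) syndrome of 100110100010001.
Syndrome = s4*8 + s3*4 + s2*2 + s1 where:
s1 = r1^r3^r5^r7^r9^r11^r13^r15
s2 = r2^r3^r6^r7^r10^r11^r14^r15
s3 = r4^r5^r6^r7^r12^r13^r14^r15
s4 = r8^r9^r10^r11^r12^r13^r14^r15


s1=1, s2=1, s3=0, s4=0

Syndrome = 3 (error at position 3)


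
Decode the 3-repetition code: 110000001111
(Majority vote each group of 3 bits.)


Groups: 110, 000, 001, 111
Majority votes: 1001

1001


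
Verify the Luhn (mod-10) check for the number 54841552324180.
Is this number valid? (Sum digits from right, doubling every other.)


Luhn sum = 50
50 mod 10 = 0

Valid (Luhn sum mod 10 = 0)


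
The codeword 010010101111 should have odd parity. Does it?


Number of 1s: 7

Yes, parity is correct (7 ones)


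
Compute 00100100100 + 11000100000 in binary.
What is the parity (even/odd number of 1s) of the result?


00100100100 = 292
11000100000 = 1568
Sum = 1860 = 11101000100
1s count = 5

odd parity (5 ones in 11101000100)


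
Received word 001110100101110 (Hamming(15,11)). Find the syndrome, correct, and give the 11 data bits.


Syndrome = 0: no error detected

Data: 11010101110 (no errors)


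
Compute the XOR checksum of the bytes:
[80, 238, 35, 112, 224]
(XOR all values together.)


XOR chain: 80 ^ 238 ^ 35 ^ 112 ^ 224 = 13

13


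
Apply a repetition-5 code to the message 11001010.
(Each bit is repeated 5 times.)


Each bit -> 5 copies

1111111111000000000011111000001111100000


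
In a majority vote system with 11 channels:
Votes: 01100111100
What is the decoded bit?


Ones: 6 out of 11
Threshold: 6

1 (6/11 voted 1)


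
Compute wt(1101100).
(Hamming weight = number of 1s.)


Counting 1s in 1101100

4


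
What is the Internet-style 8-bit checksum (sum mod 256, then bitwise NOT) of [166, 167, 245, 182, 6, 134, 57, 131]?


Sum = 1088 mod 256 = 64
Complement = 191

191


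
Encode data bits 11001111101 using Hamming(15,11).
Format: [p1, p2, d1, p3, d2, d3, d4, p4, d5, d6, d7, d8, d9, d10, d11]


Parity bits: p1=0, p2=0, p3=0, p4=0

001010001111101


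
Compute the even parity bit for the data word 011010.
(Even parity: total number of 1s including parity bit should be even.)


Number of 1s in data: 3
Parity bit: 1

1


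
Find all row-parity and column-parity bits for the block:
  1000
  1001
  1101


Row parities: 101
Column parities: 1100

Row P: 101, Col P: 1100, Corner: 0


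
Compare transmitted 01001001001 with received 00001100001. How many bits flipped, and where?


XOR: 01000101000

3 error(s) at position(s): 1, 5, 7


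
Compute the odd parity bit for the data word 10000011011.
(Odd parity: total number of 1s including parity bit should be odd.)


Number of 1s in data: 5
Parity bit: 0

0


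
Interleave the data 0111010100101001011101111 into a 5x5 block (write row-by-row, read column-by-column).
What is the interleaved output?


Matrix:
  01110
  10100
  10100
  10111
  01111
Read columns: 0111010001111111001100011

0111010001111111001100011


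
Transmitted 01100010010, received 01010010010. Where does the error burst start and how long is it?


XOR: 00110000000

Burst at position 2, length 2


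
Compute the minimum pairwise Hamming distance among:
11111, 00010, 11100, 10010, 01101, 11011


Comparing all pairs, minimum distance: 1
Can detect 0 errors, correct 0 errors

1


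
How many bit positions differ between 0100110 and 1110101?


XOR: 1010011
Count of 1s: 4

4


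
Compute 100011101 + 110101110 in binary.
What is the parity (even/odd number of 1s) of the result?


100011101 = 285
110101110 = 430
Sum = 715 = 1011001011
1s count = 6

even parity (6 ones in 1011001011)


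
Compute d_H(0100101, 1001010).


XOR: 1101111
Count of 1s: 6

6


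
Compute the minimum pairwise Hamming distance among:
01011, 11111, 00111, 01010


Comparing all pairs, minimum distance: 1
Can detect 0 errors, correct 0 errors

1


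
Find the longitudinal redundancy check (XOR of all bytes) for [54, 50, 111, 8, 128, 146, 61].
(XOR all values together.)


XOR chain: 54 ^ 50 ^ 111 ^ 8 ^ 128 ^ 146 ^ 61 = 76

76


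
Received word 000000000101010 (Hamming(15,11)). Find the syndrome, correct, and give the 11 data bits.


Syndrome = 8: error at position 8

Data: 00000101010 (corrected bit 8)


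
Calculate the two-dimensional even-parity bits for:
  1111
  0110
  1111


Row parities: 000
Column parities: 0110

Row P: 000, Col P: 0110, Corner: 0


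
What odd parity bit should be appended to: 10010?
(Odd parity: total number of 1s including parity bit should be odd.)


Number of 1s in data: 2
Parity bit: 1

1


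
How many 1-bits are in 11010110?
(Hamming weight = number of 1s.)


Counting 1s in 11010110

5


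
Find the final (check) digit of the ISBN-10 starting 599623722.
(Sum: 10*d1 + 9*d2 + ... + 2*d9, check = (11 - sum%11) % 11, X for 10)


Weighted sum: 310
310 mod 11 = 2

Check digit: 9


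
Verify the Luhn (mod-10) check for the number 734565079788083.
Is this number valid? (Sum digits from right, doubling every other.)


Luhn sum = 69
69 mod 10 = 9

Invalid (Luhn sum mod 10 = 9)


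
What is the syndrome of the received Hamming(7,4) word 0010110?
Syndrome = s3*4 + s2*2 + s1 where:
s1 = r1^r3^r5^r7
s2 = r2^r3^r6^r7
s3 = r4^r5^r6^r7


s1=0, s2=0, s3=0

Syndrome = 0 (no error)


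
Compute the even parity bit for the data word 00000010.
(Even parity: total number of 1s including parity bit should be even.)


Number of 1s in data: 1
Parity bit: 1

1


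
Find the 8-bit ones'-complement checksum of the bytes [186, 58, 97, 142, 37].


Sum = 520 mod 256 = 8
Complement = 247

247


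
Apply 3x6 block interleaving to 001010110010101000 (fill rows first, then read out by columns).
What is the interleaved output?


Matrix:
  001010
  110010
  101000
Read columns: 011010101000110000

011010101000110000


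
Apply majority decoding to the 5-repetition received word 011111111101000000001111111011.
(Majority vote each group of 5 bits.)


Groups: 01111, 11111, 01000, 00000, 11111, 11011
Majority votes: 110011

110011


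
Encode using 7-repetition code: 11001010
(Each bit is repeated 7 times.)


Each bit -> 7 copies

11111111111111000000000000001111111000000011111110000000


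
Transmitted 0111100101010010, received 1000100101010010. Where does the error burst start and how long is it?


XOR: 1111000000000000

Burst at position 0, length 4


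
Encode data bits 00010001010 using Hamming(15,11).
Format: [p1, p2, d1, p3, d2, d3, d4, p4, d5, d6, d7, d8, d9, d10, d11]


Parity bits: p1=1, p2=0, p3=1, p4=0

100100100001010


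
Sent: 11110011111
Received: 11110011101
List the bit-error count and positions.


XOR: 00000000010

1 error(s) at position(s): 9


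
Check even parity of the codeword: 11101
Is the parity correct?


Number of 1s: 4

Yes, parity is correct (4 ones)


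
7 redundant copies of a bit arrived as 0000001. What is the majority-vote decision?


Ones: 1 out of 7
Threshold: 4

0 (1/7 voted 1)


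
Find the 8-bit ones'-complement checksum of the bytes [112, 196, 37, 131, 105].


Sum = 581 mod 256 = 69
Complement = 186

186


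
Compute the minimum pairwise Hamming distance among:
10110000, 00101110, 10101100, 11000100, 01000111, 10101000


Comparing all pairs, minimum distance: 1
Can detect 0 errors, correct 0 errors

1


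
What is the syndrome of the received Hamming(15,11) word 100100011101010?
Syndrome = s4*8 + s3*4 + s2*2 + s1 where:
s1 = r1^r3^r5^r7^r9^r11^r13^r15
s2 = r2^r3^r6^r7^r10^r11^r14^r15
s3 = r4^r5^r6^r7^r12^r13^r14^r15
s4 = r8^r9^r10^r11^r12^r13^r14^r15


s1=0, s2=0, s3=1, s4=1

Syndrome = 12 (error at position 12)


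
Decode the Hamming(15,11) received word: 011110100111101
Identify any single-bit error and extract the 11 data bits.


Syndrome = 8: error at position 8

Data: 11010111101 (corrected bit 8)


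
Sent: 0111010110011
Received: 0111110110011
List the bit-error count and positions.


XOR: 0000100000000

1 error(s) at position(s): 4
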